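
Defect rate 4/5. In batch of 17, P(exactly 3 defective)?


Binomial: P(X=3) = C(17,3)×p^3×(1-p)^14
= 680 × 64/125 × 1/6103515625 = 8704/152587890625

P(X=3) = 8704/152587890625 ≈ 0.00%


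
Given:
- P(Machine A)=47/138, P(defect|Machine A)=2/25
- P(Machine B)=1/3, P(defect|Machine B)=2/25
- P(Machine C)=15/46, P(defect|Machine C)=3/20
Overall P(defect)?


P(B) = Σ P(B|Aᵢ)×P(Aᵢ)
  2/25×47/138 = 47/1725
  2/25×1/3 = 2/75
  3/20×15/46 = 9/184
Sum = 473/4600

P(defect) = 473/4600 ≈ 10.28%


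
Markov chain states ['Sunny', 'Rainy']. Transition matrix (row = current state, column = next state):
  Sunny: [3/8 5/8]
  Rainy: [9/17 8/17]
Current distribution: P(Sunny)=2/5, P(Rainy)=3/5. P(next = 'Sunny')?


P(next=Sunny) = Σᵢ P(now=i)×P(i→Sunny)
= 2/5×3/8 + 3/5×9/17
= 3/20 + 27/85 = 159/340

P = 159/340 ≈ 0.4676


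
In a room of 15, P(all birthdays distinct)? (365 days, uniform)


P(all different) = Π(365-i)/365 for i=0..14
= (365/365)×(364/365)×...×(351/365)
= 0.747099

P ≈ 0.7471 ≈ 74.71%


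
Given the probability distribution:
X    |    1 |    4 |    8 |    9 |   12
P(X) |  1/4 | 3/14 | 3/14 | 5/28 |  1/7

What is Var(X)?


E[X] = 43/7
E[X²] = 367/7
Var(X) = E[X²] - (E[X])² = 367/7 - 1849/49 = 720/49

Var(X) = 720/49 ≈ 14.6939


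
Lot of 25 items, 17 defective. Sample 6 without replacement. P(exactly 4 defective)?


Hypergeometric: C(17,4)×C(8,2)/C(25,6)
= 2380×28/177100 = 476/1265

P(X=4) = 476/1265 ≈ 37.63%


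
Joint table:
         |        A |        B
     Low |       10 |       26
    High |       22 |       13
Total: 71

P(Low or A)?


P(Low∨A) = P(Low) + P(A) - P(Low∧A)
= (36 + 32 - 10)/71 = 58/71

P = 58/71 ≈ 81.69%


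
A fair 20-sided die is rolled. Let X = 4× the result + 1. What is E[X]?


E[die] = (1+20)/2 = 21/2
E[X] = 4×21/2 + 1 = 43

E[X] = 43


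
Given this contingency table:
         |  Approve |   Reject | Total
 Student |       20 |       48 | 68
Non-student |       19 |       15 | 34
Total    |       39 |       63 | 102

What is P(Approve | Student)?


P(Approve | Student) = 20/(20+48) = 20/68 = 5/17

P(Approve|Student) = 5/17 ≈ 29.41%


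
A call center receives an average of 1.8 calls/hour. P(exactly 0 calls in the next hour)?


Poisson(λ=1.8): P(X=0) = e^(-λ)×λ^k/k!
= e^(-1.8) × 1.8^0 / 0!
≈ 0.1652988882 × 1 / 1 ≈ 0.165299

P(X=0) ≈ 0.165299 ≈ 16.53%


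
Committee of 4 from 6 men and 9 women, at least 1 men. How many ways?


Count by #men:
  1M,3W: C(6,1)×C(9,3)=504
  2M,2W: C(6,2)×C(9,2)=540
  3M,1W: C(6,3)×C(9,1)=180
  4M,0W: C(6,4)×C(9,0)=15
Total = 1239

1239


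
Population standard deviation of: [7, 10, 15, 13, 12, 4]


Mean = 61/6
  (7-61/6)²=361/36
  (10-61/6)²=1/36
  (15-61/6)²=841/36
  (13-61/6)²=289/36
  (12-61/6)²=121/36
  (4-61/6)²=1369/36
Σ(x-μ)² = 497/6
σ² = (497/6)/6 = 497/36

σ = √(497/36) ≈ 3.7156


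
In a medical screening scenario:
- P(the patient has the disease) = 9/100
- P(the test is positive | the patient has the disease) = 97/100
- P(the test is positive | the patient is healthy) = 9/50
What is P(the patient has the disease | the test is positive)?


Using Bayes' theorem:
P(A|B) = P(B|A)·P(A) / P(B)

P(the test is positive) = 97/100 × 9/100 + 9/50 × 91/100
= 873/10000 + 819/5000 = 2511/10000

P(the patient has the disease|the test is positive) = (873/10000) / (2511/10000) = 97/279

P(the patient has the disease|the test is positive) = 97/279 ≈ 34.77%


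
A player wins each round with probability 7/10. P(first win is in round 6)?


Geometric: P(X=6) = (1-p)^(k-1)×p = (3/10)^5×7/10 = 1701/1000000

P(X=6) = 1701/1000000 ≈ 0.17%


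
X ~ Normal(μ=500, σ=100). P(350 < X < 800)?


z₁=(350-500)/100=-1.5, z₂=(800-500)/100=3.0
P = Φ(3.0) - Φ(-1.5) = 0.998650 - 0.066807 = 0.931843 ≈ 0.9318

P(350 < X < 800) ≈ 0.9318


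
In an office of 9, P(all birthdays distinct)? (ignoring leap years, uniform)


P(all different) = Π(365-i)/365 for i=0..8
= (365/365)×(364/365)×...×(357/365)
= 0.905376

P ≈ 0.9054 ≈ 90.54%


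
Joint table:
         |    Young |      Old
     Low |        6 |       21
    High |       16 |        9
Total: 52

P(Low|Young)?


P(Low|Young) = 6/(6+16) = 6/22 = 3/11

P = 3/11 ≈ 27.27%


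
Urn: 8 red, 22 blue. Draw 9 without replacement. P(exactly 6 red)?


Hypergeometric: C(8,6)×C(22,3)/C(30,9)
= 28×1540/14307150 = 392/130065

P(X=6) = 392/130065 ≈ 0.30%


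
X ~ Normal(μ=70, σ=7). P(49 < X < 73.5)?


z₁=(49-70)/7=-3.0, z₂=(73.5-70)/7=0.5
P = Φ(0.5) - Φ(-3.0) = 0.691462 - 0.001350 = 0.690112 ≈ 0.6901

P(49 < X < 73.5) ≈ 0.6901


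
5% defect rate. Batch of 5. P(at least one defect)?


P(all good) = (19/20)^5 = 2476099/3200000
P(≥1 defect) = 723901/3200000

P = 723901/3200000 ≈ 22.62%


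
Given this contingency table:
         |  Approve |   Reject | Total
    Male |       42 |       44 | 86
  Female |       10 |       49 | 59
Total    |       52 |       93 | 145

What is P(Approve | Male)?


P(Approve | Male) = 42/(42+44) = 42/86 = 21/43

P(Approve|Male) = 21/43 ≈ 48.84%


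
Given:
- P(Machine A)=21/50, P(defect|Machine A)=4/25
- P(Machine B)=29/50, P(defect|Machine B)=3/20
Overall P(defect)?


P(B) = Σ P(B|Aᵢ)×P(Aᵢ)
  4/25×21/50 = 42/625
  3/20×29/50 = 87/1000
Sum = 771/5000

P(defect) = 771/5000 ≈ 15.42%


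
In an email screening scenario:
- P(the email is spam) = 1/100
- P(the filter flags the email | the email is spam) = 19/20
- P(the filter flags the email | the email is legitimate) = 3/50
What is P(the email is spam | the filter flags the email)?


Using Bayes' theorem:
P(A|B) = P(B|A)·P(A) / P(B)

P(the filter flags the email) = 19/20 × 1/100 + 3/50 × 99/100
= 19/2000 + 297/5000 = 689/10000

P(the email is spam|the filter flags the email) = (19/2000) / (689/10000) = 95/689

P(the email is spam|the filter flags the email) = 95/689 ≈ 13.79%


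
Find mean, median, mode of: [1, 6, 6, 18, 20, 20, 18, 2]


Sorted: [1, 2, 6, 6, 18, 18, 20, 20]
Mean = 91/8
Median = 12
Freq: {1: 1, 6: 2, 18: 2, 20: 2, 2: 1}
Mode: [6, 18, 20]

Mean=91/8, Median=12, Mode=[6, 18, 20]


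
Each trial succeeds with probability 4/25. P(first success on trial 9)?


Geometric: P(X=9) = (1-p)^(k-1)×p = (21/25)^8×4/25 = 151291437444/3814697265625

P(X=9) = 151291437444/3814697265625 ≈ 3.97%


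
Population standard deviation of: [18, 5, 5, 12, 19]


Mean = 59/5
  (18-59/5)²=961/25
  (5-59/5)²=1156/25
  (5-59/5)²=1156/25
  (12-59/5)²=1/25
  (19-59/5)²=1296/25
Σ(x-μ)² = 914/5
σ² = (914/5)/5 = 914/25

σ = √(914/25) ≈ 6.0465


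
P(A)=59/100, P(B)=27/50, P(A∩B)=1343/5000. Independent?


P(A)×P(B) = 1593/5000
P(A∩B) = 1343/5000
Not equal → NOT independent

No, not independent


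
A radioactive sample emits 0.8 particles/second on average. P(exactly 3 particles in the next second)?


Poisson(λ=0.8): P(X=3) = e^(-λ)×λ^k/k!
= e^(-0.8) × 0.8^3 / 3!
≈ 0.4493289641 × 0.512 / 6 ≈ 0.038343

P(X=3) ≈ 0.038343 ≈ 3.83%


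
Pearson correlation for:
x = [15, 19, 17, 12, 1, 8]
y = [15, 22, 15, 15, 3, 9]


n=6, Σx=72, Σy=79, Σxy=1153, Σx²=1084, Σy²=1249
r = (6×1153 - 72×79)/√((6×1084 - 72²)(6×1249 - 79²))
= 1230/√(1320×1253) = 1230/√1653960 ≈ 1230/1286.0638 ≈ 0.9564

r ≈ 0.9564


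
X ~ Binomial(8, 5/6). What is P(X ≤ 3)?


P(X ≤ 3) = Σ P(X=i) for i=0..3
P(X=0) = 1/1679616
P(X=1) = 5/209952
P(X=2) = 175/419904
P(X=3) = 875/209952
Sum = 7741/1679616

P(X ≤ 3) = 7741/1679616 ≈ 0.46%


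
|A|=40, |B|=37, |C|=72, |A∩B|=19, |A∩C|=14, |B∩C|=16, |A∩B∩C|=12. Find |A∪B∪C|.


|A∪B∪C| = 40+37+72-19-14-16+12 = 112

|A∪B∪C| = 112


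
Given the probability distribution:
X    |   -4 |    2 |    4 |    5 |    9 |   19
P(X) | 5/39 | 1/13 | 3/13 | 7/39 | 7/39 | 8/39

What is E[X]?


E[X] = Σ x·P(X=x)
= (-4)×(5/39) + (2)×(1/13) + (4)×(3/13) + (5)×(7/39) + (9)×(7/39) + (19)×(8/39)
= 272/39

E[X] = 272/39


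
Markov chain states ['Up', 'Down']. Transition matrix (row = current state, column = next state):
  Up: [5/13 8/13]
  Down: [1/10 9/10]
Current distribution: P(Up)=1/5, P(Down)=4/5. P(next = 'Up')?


P(next=Up) = Σᵢ P(now=i)×P(i→Up)
= 1/5×5/13 + 4/5×1/10
= 1/13 + 2/25 = 51/325

P = 51/325 ≈ 0.1569


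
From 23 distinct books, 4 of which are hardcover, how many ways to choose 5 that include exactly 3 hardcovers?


Choose 3 of the 4 hardcovers and 2 of the other 19 books:
C(4,3)×C(19,2) = 4×171 = 684

684


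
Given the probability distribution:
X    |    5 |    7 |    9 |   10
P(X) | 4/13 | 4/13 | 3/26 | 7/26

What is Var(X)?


E[X] = 193/26
E[X²] = 1535/26
Var(X) = E[X²] - (E[X])² = 1535/26 - 37249/676 = 2661/676

Var(X) = 2661/676 ≈ 3.9364


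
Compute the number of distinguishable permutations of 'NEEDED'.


Letters: 6, freq: {'N': 1, 'E': 3, 'D': 2}
6!/(1!×3!×2!) = 720/12 = 60

60


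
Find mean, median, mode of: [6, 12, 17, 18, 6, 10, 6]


Sorted: [6, 6, 6, 10, 12, 17, 18]
Mean = 75/7
Median = 10
Freq: {6: 3, 12: 1, 17: 1, 18: 1, 10: 1}
Mode: [6]

Mean=75/7, Median=10, Mode=6


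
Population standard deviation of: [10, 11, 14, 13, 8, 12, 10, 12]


Mean = 90/8 = 45/4
  (10-45/4)²=25/16
  (11-45/4)²=1/16
  (14-45/4)²=121/16
  (13-45/4)²=49/16
  (8-45/4)²=169/16
  (12-45/4)²=9/16
  (10-45/4)²=25/16
  (12-45/4)²=9/16
Σ(x-μ)² = 51/2
σ² = (51/2)/8 = 51/16

σ = √(51/16) ≈ 1.7854


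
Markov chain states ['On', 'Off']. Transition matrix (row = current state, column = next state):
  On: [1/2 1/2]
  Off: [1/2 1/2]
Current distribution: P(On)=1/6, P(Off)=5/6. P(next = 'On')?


P(next=On) = Σᵢ P(now=i)×P(i→On)
= 1/6×1/2 + 5/6×1/2
= 1/12 + 5/12 = 1/2

P = 1/2 ≈ 0.5000


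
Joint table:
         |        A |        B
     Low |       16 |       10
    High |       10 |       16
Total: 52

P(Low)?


P(Low) = (16+10)/52 = 26/52 = 1/2

P(Low) = 1/2 ≈ 50.00%


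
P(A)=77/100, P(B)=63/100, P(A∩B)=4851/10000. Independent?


P(A)×P(B) = 4851/10000
P(A∩B) = 4851/10000
Equal ✓ → Independent

Yes, independent


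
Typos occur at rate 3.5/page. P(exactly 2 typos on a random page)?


Poisson(λ=3.5): P(X=2) = e^(-λ)×λ^k/k!
= e^(-3.5) × 3.5^2 / 2!
≈ 0.03019738342 × 12.25 / 2 ≈ 0.184959

P(X=2) ≈ 0.184959 ≈ 18.50%


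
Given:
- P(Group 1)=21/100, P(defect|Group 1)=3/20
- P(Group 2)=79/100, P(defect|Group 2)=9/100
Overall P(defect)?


P(B) = Σ P(B|Aᵢ)×P(Aᵢ)
  3/20×21/100 = 63/2000
  9/100×79/100 = 711/10000
Sum = 513/5000

P(defect) = 513/5000 ≈ 10.26%


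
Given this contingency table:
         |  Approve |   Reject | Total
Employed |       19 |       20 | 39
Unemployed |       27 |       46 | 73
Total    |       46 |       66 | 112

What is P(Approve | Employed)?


P(Approve | Employed) = 19/(19+20) = 19/39

P(Approve|Employed) = 19/39 ≈ 48.72%


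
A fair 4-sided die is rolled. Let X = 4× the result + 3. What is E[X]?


E[die] = (1+4)/2 = 5/2
E[X] = 4×5/2 + 3 = 13

E[X] = 13


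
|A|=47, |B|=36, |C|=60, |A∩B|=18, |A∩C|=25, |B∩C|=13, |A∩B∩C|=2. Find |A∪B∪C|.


|A∪B∪C| = 47+36+60-18-25-13+2 = 89

|A∪B∪C| = 89


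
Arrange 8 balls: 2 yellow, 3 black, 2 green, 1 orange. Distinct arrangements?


8!/(2!×3!×2!×1!) = 1680

1680


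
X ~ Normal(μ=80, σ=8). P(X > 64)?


z = (64-80)/8 = -2.0
P(X > 64) = 1 - P(Z ≤ -2.0) = 1 - 0.0228 = 0.9772

P(X > 64) ≈ 0.9772


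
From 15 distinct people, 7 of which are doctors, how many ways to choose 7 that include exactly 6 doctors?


Choose 6 of the 7 doctors and 1 of the other 8 people:
C(7,6)×C(8,1) = 7×8 = 56

56


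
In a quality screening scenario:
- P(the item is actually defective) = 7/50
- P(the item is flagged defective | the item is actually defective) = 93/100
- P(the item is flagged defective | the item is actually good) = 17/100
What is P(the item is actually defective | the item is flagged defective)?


Using Bayes' theorem:
P(A|B) = P(B|A)·P(A) / P(B)

P(the item is flagged defective) = 93/100 × 7/50 + 17/100 × 43/50
= 651/5000 + 731/5000 = 691/2500

P(the item is actually defective|the item is flagged defective) = (651/5000) / (691/2500) = 651/1382

P(the item is actually defective|the item is flagged defective) = 651/1382 ≈ 47.11%


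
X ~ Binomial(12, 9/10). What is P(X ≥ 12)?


P(X ≥ 12) = Σ P(X=i) for i=12..12
P(X=12) = 282429536481/1000000000000
Sum = 282429536481/1000000000000

P(X ≥ 12) = 282429536481/1000000000000 ≈ 28.24%


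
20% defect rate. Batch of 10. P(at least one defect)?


P(all good) = (4/5)^10 = 1048576/9765625
P(≥1 defect) = 8717049/9765625

P = 8717049/9765625 ≈ 89.26%


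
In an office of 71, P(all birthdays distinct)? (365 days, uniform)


P(all different) = Π(365-i)/365 for i=0..70
= (365/365)×(364/365)×...×(295/365)
= 0.000679

P ≈ 0.0007 ≈ 0.07%


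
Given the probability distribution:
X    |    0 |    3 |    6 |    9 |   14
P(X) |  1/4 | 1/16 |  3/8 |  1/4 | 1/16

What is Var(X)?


E[X] = 89/16
E[X²] = 745/16
Var(X) = E[X²] - (E[X])² = 745/16 - 7921/256 = 3999/256

Var(X) = 3999/256 ≈ 15.6211


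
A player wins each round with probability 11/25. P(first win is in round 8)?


Geometric: P(X=8) = (1-p)^(k-1)×p = (14/25)^7×11/25 = 1159548544/152587890625

P(X=8) = 1159548544/152587890625 ≈ 0.76%


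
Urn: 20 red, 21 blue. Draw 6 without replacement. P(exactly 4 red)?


Hypergeometric: C(20,4)×C(21,2)/C(41,6)
= 4845×210/4496388 = 8925/39442

P(X=4) = 8925/39442 ≈ 22.63%


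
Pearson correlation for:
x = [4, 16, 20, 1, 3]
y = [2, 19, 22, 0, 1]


n=5, Σx=44, Σy=44, Σxy=755, Σx²=682, Σy²=850
r = (5×755 - 44×44)/√((5×682 - 44²)(5×850 - 44²))
= 1839/√(1474×2314) = 1839/√3410836 ≈ 1839/1846.8449 ≈ 0.9958

r ≈ 0.9958


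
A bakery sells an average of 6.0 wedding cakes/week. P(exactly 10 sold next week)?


Poisson(λ=6.0): P(X=10) = e^(-λ)×λ^k/k!
= e^(-6.0) × 6.0^10 / 10!
≈ 0.002478752177 × 60466176 / 3628800 ≈ 0.041303

P(X=10) ≈ 0.041303 ≈ 4.13%


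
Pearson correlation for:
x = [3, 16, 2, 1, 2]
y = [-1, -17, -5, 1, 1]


n=5, Σx=24, Σy=-21, Σxy=-282, Σx²=274, Σy²=317
r = (5×(-282) - 24×(-21))/√((5×274 - 24²)(5×317 - (-21)²))
= -906/√(794×1144) = -906/√908336 ≈ -906/953.0666 ≈ -0.9506

r ≈ -0.9506


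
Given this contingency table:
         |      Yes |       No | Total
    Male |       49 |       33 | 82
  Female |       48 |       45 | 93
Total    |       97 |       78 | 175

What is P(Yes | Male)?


P(Yes | Male) = 49/(49+33) = 49/82

P(Yes|Male) = 49/82 ≈ 59.76%


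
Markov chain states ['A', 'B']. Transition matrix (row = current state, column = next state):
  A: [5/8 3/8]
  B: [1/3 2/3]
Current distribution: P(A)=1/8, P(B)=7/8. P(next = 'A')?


P(next=A) = Σᵢ P(now=i)×P(i→A)
= 1/8×5/8 + 7/8×1/3
= 5/64 + 7/24 = 71/192

P = 71/192 ≈ 0.3698


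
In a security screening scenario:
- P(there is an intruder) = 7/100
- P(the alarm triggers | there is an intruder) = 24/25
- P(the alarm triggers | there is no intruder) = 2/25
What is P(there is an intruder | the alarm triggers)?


Using Bayes' theorem:
P(A|B) = P(B|A)·P(A) / P(B)

P(the alarm triggers) = 24/25 × 7/100 + 2/25 × 93/100
= 42/625 + 93/1250 = 177/1250

P(there is an intruder|the alarm triggers) = (42/625) / (177/1250) = 28/59

P(there is an intruder|the alarm triggers) = 28/59 ≈ 47.46%


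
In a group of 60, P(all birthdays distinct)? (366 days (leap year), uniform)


P(all different) = Π(366-i)/366 for i=0..59
= (366/366)×(365/366)×...×(307/366)
= 0.005966

P ≈ 0.0060 ≈ 0.60%


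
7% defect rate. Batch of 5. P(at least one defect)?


P(all good) = (93/100)^5 = 6956883693/10000000000
P(≥1 defect) = 3043116307/10000000000

P = 3043116307/10000000000 ≈ 30.43%


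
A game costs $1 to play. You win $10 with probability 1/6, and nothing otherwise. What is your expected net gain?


E[gain] = (10-1)×1/6 + (-1)×5/6
= 3/2 - 5/6 = 2/3

Expected net gain = $2/3 ≈ $0.67


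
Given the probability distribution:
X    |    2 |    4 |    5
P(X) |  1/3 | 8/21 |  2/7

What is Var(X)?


E[X] = 76/21
E[X²] = 102/7
Var(X) = E[X²] - (E[X])² = 102/7 - 5776/441 = 650/441

Var(X) = 650/441 ≈ 1.4739


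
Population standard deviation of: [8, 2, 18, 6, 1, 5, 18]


Mean = 58/7
  (8-58/7)²=4/49
  (2-58/7)²=1936/49
  (18-58/7)²=4624/49
  (6-58/7)²=256/49
  (1-58/7)²=2601/49
  (5-58/7)²=529/49
  (18-58/7)²=4624/49
Σ(x-μ)² = 2082/7
σ² = (2082/7)/7 = 2082/49

σ = √(2082/49) ≈ 6.5184


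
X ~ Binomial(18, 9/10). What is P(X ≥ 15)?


P(X ≥ 15) = Σ P(X=i) for i=15..18
P(X=15) = 10500447736827099/62500000000000000
P(X=16) = 283512088894331673/1000000000000000000
P(X=17) = 150094635296999121/500000000000000000
P(X=18) = 150094635296999121/1000000000000000000
Sum = 45090157928728131/50000000000000000

P(X ≥ 15) = 45090157928728131/50000000000000000 ≈ 90.18%


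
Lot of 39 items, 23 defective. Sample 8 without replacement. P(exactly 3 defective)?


Hypergeometric: C(23,3)×C(16,5)/C(39,8)
= 1771×4368/61523748 = 4508/35853

P(X=3) = 4508/35853 ≈ 12.57%


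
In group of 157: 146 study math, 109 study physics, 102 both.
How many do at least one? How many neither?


|A∪B| = 146+109-102 = 153
Neither = 157-153 = 4

At least one: 153; Neither: 4


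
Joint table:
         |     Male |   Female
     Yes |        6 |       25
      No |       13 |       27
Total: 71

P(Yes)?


P(Yes) = (6+25)/71 = 31/71

P(Yes) = 31/71 ≈ 43.66%


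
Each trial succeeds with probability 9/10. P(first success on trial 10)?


Geometric: P(X=10) = (1-p)^(k-1)×p = (1/10)^9×9/10 = 9/10000000000

P(X=10) = 9/10000000000 ≈ 0.00%


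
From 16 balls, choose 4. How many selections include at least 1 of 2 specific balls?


Complement: C(16,4) - C(14,4) = 1820 - 1001 = 819

819


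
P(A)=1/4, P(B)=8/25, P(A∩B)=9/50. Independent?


P(A)×P(B) = 2/25
P(A∩B) = 9/50
Not equal → NOT independent

No, not independent


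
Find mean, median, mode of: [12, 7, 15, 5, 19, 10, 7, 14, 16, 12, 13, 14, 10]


Sorted: [5, 7, 7, 10, 10, 12, 12, 13, 14, 14, 15, 16, 19]
Mean = 154/13
Median = 12
Freq: {12: 2, 7: 2, 15: 1, 5: 1, 19: 1, 10: 2, 14: 2, 16: 1, 13: 1}
Mode: [7, 10, 12, 14]

Mean=154/13, Median=12, Mode=[7, 10, 12, 14]


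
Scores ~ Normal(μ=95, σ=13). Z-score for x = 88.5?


z = (x - μ)/σ = (88.5 - 95)/13 = -0.5

z = -0.5


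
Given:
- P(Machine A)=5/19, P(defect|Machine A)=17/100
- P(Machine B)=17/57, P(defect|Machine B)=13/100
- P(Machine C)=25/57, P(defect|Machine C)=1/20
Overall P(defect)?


P(B) = Σ P(B|Aᵢ)×P(Aᵢ)
  17/100×5/19 = 17/380
  13/100×17/57 = 221/5700
  1/20×25/57 = 5/228
Sum = 601/5700

P(defect) = 601/5700 ≈ 10.54%


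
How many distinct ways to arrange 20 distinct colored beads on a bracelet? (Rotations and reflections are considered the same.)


Free circular arrangements: rotations and reflections both identified.
(n-1)!/2 = 19!/2 = 121645100408832000/2 = 60822550204416000

60822550204416000


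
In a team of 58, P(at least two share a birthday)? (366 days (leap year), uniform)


P(all different) = Π(366-i)/366 for i=0..57
= 0.008451
P(match) = 1 - 0.008451 = 0.991549

P ≈ 0.9915 ≈ 99.15%


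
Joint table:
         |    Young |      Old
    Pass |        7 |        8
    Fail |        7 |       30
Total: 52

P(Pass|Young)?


P(Pass|Young) = 7/(7+7) = 7/14 = 1/2

P = 1/2 ≈ 50.00%


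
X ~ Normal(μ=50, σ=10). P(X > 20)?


z = (20-50)/10 = -3.0
P(X > 20) = 1 - P(Z ≤ -3.0) = 1 - 0.0013 = 0.9987

P(X > 20) ≈ 0.9987


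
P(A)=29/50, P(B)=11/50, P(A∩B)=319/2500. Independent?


P(A)×P(B) = 319/2500
P(A∩B) = 319/2500
Equal ✓ → Independent

Yes, independent


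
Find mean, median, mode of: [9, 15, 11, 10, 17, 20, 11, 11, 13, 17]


Sorted: [9, 10, 11, 11, 11, 13, 15, 17, 17, 20]
Mean = 134/10 = 67/5
Median = 12
Freq: {9: 1, 15: 1, 11: 3, 10: 1, 17: 2, 20: 1, 13: 1}
Mode: [11]

Mean=67/5, Median=12, Mode=11


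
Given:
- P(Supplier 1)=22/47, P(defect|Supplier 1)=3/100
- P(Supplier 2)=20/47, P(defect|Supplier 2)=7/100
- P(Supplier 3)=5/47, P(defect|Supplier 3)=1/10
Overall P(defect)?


P(B) = Σ P(B|Aᵢ)×P(Aᵢ)
  3/100×22/47 = 33/2350
  7/100×20/47 = 7/235
  1/10×5/47 = 1/94
Sum = 64/1175

P(defect) = 64/1175 ≈ 5.45%


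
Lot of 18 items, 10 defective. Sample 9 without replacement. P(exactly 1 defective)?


Hypergeometric: C(10,1)×C(8,8)/C(18,9)
= 10×1/48620 = 1/4862

P(X=1) = 1/4862 ≈ 0.02%


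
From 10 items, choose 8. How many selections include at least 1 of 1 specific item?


Complement: C(10,8) - C(9,8) = 45 - 9 = 36

36


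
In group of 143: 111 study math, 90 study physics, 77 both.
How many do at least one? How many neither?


|A∪B| = 111+90-77 = 124
Neither = 143-124 = 19

At least one: 124; Neither: 19


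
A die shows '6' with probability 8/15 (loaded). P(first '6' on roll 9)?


Geometric: P(X=9) = (1-p)^(k-1)×p = (7/15)^8×8/15 = 46118408/38443359375

P(X=9) = 46118408/38443359375 ≈ 0.12%


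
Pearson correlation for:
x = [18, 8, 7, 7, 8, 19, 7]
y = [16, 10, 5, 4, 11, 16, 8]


n=7, Σx=74, Σy=70, Σxy=879, Σx²=960, Σy²=838
r = (7×879 - 74×70)/√((7×960 - 74²)(7×838 - 70²))
= 973/√(1244×966) = 973/√1201704 ≈ 973/1096.2226 ≈ 0.8876

r ≈ 0.8876


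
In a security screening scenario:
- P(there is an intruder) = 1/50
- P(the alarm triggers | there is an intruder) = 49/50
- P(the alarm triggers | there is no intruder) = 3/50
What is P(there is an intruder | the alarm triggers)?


Using Bayes' theorem:
P(A|B) = P(B|A)·P(A) / P(B)

P(the alarm triggers) = 49/50 × 1/50 + 3/50 × 49/50
= 49/2500 + 147/2500 = 49/625

P(there is an intruder|the alarm triggers) = (49/2500) / (49/625) = 1/4

P(there is an intruder|the alarm triggers) = 1/4 ≈ 25.00%


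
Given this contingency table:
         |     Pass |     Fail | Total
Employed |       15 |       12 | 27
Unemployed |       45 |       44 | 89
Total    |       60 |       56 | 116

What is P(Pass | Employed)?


P(Pass | Employed) = 15/(15+12) = 15/27 = 5/9

P(Pass|Employed) = 5/9 ≈ 55.56%


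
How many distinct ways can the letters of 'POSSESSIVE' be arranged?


Letters: 10, freq: {'P': 1, 'O': 1, 'S': 4, 'E': 2, 'I': 1, 'V': 1}
10!/(1!×1!×4!×2!×1!×1!) = 3628800/48 = 75600

75600


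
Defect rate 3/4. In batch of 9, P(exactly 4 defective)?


Binomial: P(X=4) = C(9,4)×p^4×(1-p)^5
= 126 × 81/256 × 1/1024 = 5103/131072

P(X=4) = 5103/131072 ≈ 3.89%


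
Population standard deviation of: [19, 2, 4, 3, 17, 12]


Mean = 57/6 = 19/2
  (19-19/2)²=361/4
  (2-19/2)²=225/4
  (4-19/2)²=121/4
  (3-19/2)²=169/4
  (17-19/2)²=225/4
  (12-19/2)²=25/4
Σ(x-μ)² = 563/2
σ² = (563/2)/6 = 563/12

σ = √(563/12) ≈ 6.8496


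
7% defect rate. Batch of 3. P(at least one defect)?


P(all good) = (93/100)^3 = 804357/1000000
P(≥1 defect) = 195643/1000000

P = 195643/1000000 ≈ 19.56%


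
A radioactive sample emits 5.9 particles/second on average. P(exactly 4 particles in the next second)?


Poisson(λ=5.9): P(X=4) = e^(-λ)×λ^k/k!
= e^(-5.9) × 5.9^4 / 4!
≈ 0.002739444819 × 1211.7361 / 24 ≈ 0.138312

P(X=4) ≈ 0.138312 ≈ 13.83%


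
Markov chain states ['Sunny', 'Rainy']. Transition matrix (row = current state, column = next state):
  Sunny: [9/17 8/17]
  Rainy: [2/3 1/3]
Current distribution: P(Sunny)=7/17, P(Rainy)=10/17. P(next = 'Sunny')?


P(next=Sunny) = Σᵢ P(now=i)×P(i→Sunny)
= 7/17×9/17 + 10/17×2/3
= 63/289 + 20/51 = 529/867

P = 529/867 ≈ 0.6101


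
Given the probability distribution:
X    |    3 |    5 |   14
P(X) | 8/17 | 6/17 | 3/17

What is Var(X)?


E[X] = 96/17
E[X²] = 810/17
Var(X) = E[X²] - (E[X])² = 810/17 - 9216/289 = 4554/289

Var(X) = 4554/289 ≈ 15.7578


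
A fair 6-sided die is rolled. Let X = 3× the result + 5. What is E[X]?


E[die] = (1+6)/2 = 7/2
E[X] = 3×7/2 + 5 = 31/2

E[X] = 31/2


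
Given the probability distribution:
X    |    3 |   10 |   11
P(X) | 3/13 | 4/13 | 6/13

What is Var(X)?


E[X] = 115/13
E[X²] = 1153/13
Var(X) = E[X²] - (E[X])² = 1153/13 - 13225/169 = 1764/169

Var(X) = 1764/169 ≈ 10.4379


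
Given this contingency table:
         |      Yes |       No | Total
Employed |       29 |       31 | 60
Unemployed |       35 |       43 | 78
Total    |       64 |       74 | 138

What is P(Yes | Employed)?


P(Yes | Employed) = 29/(29+31) = 29/60

P(Yes|Employed) = 29/60 ≈ 48.33%


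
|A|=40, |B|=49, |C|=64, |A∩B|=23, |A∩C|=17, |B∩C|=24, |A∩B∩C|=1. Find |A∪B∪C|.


|A∪B∪C| = 40+49+64-23-17-24+1 = 90

|A∪B∪C| = 90


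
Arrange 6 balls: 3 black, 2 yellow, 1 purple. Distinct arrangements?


6!/(3!×2!×1!) = 60

60


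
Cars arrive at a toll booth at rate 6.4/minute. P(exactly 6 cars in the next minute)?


Poisson(λ=6.4): P(X=6) = e^(-λ)×λ^k/k!
= e^(-6.4) × 6.4^6 / 6!
≈ 0.001661557273 × 68719.476736 / 720 ≈ 0.158585

P(X=6) ≈ 0.158585 ≈ 15.86%


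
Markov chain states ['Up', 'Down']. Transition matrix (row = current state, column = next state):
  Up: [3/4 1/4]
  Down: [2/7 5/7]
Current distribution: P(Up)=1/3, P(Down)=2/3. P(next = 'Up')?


P(next=Up) = Σᵢ P(now=i)×P(i→Up)
= 1/3×3/4 + 2/3×2/7
= 1/4 + 4/21 = 37/84

P = 37/84 ≈ 0.4405


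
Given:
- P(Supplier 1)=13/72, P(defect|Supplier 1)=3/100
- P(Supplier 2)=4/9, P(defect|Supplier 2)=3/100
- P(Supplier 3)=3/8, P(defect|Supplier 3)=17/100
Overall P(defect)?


P(B) = Σ P(B|Aᵢ)×P(Aᵢ)
  3/100×13/72 = 13/2400
  3/100×4/9 = 1/75
  17/100×3/8 = 51/800
Sum = 33/400

P(defect) = 33/400 ≈ 8.25%


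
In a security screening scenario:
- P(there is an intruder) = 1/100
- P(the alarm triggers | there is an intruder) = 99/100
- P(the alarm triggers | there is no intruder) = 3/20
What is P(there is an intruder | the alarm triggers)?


Using Bayes' theorem:
P(A|B) = P(B|A)·P(A) / P(B)

P(the alarm triggers) = 99/100 × 1/100 + 3/20 × 99/100
= 99/10000 + 297/2000 = 99/625

P(there is an intruder|the alarm triggers) = (99/10000) / (99/625) = 1/16

P(there is an intruder|the alarm triggers) = 1/16 ≈ 6.25%


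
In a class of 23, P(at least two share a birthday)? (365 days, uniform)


P(all different) = Π(365-i)/365 for i=0..22
= 0.492703
P(match) = 1 - 0.492703 = 0.507297

P ≈ 0.5073 ≈ 50.73%


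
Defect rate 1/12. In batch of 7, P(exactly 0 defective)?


Binomial: P(X=0) = C(7,0)×p^0×(1-p)^7
= 1 × 1 × 19487171/35831808 = 19487171/35831808

P(X=0) = 19487171/35831808 ≈ 54.39%


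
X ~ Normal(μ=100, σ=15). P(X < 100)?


z = (100-100)/15 = 0.0
P(Z < 0.0) = 0.5000

P(X < 100) ≈ 0.5000


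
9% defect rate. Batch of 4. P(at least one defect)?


P(all good) = (91/100)^4 = 68574961/100000000
P(≥1 defect) = 31425039/100000000

P = 31425039/100000000 ≈ 31.43%


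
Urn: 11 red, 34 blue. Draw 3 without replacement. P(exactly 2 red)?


Hypergeometric: C(11,2)×C(34,1)/C(45,3)
= 55×34/14190 = 17/129

P(X=2) = 17/129 ≈ 13.18%


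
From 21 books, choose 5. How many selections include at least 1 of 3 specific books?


Complement: C(21,5) - C(18,5) = 20349 - 8568 = 11781

11781


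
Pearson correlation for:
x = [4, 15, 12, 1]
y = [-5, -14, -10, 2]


n=4, Σx=32, Σy=-27, Σxy=-348, Σx²=386, Σy²=325
r = (4×(-348) - 32×(-27))/√((4×386 - 32²)(4×325 - (-27)²))
= -528/√(520×571) = -528/√296920 ≈ -528/544.9037 ≈ -0.9690

r ≈ -0.9690


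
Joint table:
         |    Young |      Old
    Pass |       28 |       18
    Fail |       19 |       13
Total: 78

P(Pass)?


P(Pass) = (28+18)/78 = 46/78 = 23/39

P(Pass) = 23/39 ≈ 58.97%


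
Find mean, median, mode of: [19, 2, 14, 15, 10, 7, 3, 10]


Sorted: [2, 3, 7, 10, 10, 14, 15, 19]
Mean = 80/8 = 10
Median = 10
Freq: {19: 1, 2: 1, 14: 1, 15: 1, 10: 2, 7: 1, 3: 1}
Mode: [10]

Mean=10, Median=10, Mode=10


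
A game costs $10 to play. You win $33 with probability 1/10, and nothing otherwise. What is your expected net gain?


E[gain] = (33-10)×1/10 + (-10)×9/10
= 23/10 - 9 = -67/10

Expected net gain = $-67/10 ≈ $-6.70


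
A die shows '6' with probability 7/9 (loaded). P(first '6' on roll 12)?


Geometric: P(X=12) = (1-p)^(k-1)×p = (2/9)^11×7/9 = 14336/282429536481

P(X=12) = 14336/282429536481 ≈ 0.00%


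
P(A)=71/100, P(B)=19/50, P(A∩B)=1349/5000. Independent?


P(A)×P(B) = 1349/5000
P(A∩B) = 1349/5000
Equal ✓ → Independent

Yes, independent


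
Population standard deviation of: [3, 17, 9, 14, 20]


Mean = 63/5
  (3-63/5)²=2304/25
  (17-63/5)²=484/25
  (9-63/5)²=324/25
  (14-63/5)²=49/25
  (20-63/5)²=1369/25
Σ(x-μ)² = 906/5
σ² = (906/5)/5 = 906/25

σ = √(906/25) ≈ 6.0200


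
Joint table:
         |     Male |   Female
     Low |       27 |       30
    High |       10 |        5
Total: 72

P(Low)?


P(Low) = (27+30)/72 = 57/72 = 19/24

P(Low) = 19/24 ≈ 79.17%


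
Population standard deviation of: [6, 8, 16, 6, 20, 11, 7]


Mean = 74/7
  (6-74/7)²=1024/49
  (8-74/7)²=324/49
  (16-74/7)²=1444/49
  (6-74/7)²=1024/49
  (20-74/7)²=4356/49
  (11-74/7)²=9/49
  (7-74/7)²=625/49
Σ(x-μ)² = 1258/7
σ² = (1258/7)/7 = 1258/49

σ = √(1258/49) ≈ 5.0669


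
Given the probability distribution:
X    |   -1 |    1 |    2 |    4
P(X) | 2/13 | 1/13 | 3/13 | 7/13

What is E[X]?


E[X] = Σ x·P(X=x)
= (-1)×(2/13) + (1)×(1/13) + (2)×(3/13) + (4)×(7/13)
= 33/13

E[X] = 33/13


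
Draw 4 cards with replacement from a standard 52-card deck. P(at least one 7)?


P(not a 7) = 48/52 = 12/13
P(none in 4 draws) = (12/13)^4 = 20736/28561
P(≥1 7) = 1 - 20736/28561 = 7825/28561

P = 7825/28561 ≈ 27.40%


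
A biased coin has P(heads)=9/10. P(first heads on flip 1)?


Geometric: P(X=1) = (1-p)^(k-1)×p = (1/10)^0×9/10 = 9/10

P(X=1) = 9/10 ≈ 90.00%


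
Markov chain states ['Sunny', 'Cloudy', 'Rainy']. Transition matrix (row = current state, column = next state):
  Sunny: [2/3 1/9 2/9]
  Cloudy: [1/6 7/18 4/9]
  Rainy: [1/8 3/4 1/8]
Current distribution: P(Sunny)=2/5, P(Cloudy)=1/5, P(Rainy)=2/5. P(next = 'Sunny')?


P(next=Sunny) = Σᵢ P(now=i)×P(i→Sunny)
= 2/5×2/3 + 1/5×1/6 + 2/5×1/8
= 4/15 + 1/30 + 1/20 = 7/20

P = 7/20 ≈ 0.3500


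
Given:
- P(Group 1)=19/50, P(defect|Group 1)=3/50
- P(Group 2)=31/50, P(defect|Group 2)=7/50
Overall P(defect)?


P(B) = Σ P(B|Aᵢ)×P(Aᵢ)
  3/50×19/50 = 57/2500
  7/50×31/50 = 217/2500
Sum = 137/1250

P(defect) = 137/1250 ≈ 10.96%


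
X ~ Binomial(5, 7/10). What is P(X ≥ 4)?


P(X ≥ 4) = Σ P(X=i) for i=4..5
P(X=4) = 7203/20000
P(X=5) = 16807/100000
Sum = 26411/50000

P(X ≥ 4) = 26411/50000 ≈ 52.82%


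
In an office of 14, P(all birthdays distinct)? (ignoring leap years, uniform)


P(all different) = Π(365-i)/365 for i=0..13
= (365/365)×(364/365)×...×(352/365)
= 0.776897

P ≈ 0.7769 ≈ 77.69%


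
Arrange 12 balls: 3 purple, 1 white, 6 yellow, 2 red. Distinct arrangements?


12!/(3!×1!×6!×2!) = 55440

55440


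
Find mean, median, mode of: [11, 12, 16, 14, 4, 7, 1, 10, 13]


Sorted: [1, 4, 7, 10, 11, 12, 13, 14, 16]
Mean = 88/9
Median = 11
Freq: {11: 1, 12: 1, 16: 1, 14: 1, 4: 1, 7: 1, 1: 1, 10: 1, 13: 1}
Mode: No mode

Mean=88/9, Median=11, Mode=No mode


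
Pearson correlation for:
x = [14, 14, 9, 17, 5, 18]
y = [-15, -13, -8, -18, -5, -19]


n=6, Σx=77, Σy=-78, Σxy=-1137, Σx²=1111, Σy²=1168
r = (6×(-1137) - 77×(-78))/√((6×1111 - 77²)(6×1168 - (-78)²))
= -816/√(737×924) = -816/√680988 ≈ -816/825.2200 ≈ -0.9888

r ≈ -0.9888


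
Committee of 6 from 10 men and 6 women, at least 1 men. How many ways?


Count by #men:
  1M,5W: C(10,1)×C(6,5)=60
  2M,4W: C(10,2)×C(6,4)=675
  3M,3W: C(10,3)×C(6,3)=2400
  4M,2W: C(10,4)×C(6,2)=3150
  5M,1W: C(10,5)×C(6,1)=1512
  6M,0W: C(10,6)×C(6,0)=210
Total = 8007

8007


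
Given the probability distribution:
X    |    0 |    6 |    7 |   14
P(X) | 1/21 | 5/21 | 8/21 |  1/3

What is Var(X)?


E[X] = 184/21
E[X²] = 648/7
Var(X) = E[X²] - (E[X])² = 648/7 - 33856/441 = 6968/441

Var(X) = 6968/441 ≈ 15.8005


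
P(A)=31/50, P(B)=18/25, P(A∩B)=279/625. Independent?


P(A)×P(B) = 279/625
P(A∩B) = 279/625
Equal ✓ → Independent

Yes, independent


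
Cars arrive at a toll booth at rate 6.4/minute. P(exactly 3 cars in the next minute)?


Poisson(λ=6.4): P(X=3) = e^(-λ)×λ^k/k!
= e^(-6.4) × 6.4^3 / 3!
≈ 0.001661557273 × 262.144 / 6 ≈ 0.072595

P(X=3) ≈ 0.072595 ≈ 7.26%


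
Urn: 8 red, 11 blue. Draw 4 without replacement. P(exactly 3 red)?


Hypergeometric: C(8,3)×C(11,1)/C(19,4)
= 56×11/3876 = 154/969

P(X=3) = 154/969 ≈ 15.89%


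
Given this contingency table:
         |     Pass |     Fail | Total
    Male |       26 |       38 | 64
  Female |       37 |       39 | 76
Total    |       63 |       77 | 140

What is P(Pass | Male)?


P(Pass | Male) = 26/(26+38) = 26/64 = 13/32

P(Pass|Male) = 13/32 ≈ 40.62%


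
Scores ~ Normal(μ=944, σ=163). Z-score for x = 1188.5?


z = (x - μ)/σ = (1188.5 - 944)/163 = 1.5

z = 1.5


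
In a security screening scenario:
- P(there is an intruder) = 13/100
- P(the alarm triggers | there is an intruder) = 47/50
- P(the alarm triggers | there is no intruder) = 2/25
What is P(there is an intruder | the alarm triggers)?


Using Bayes' theorem:
P(A|B) = P(B|A)·P(A) / P(B)

P(the alarm triggers) = 47/50 × 13/100 + 2/25 × 87/100
= 611/5000 + 87/1250 = 959/5000

P(there is an intruder|the alarm triggers) = (611/5000) / (959/5000) = 611/959

P(there is an intruder|the alarm triggers) = 611/959 ≈ 63.71%


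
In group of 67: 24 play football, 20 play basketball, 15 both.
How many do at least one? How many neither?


|A∪B| = 24+20-15 = 29
Neither = 67-29 = 38

At least one: 29; Neither: 38


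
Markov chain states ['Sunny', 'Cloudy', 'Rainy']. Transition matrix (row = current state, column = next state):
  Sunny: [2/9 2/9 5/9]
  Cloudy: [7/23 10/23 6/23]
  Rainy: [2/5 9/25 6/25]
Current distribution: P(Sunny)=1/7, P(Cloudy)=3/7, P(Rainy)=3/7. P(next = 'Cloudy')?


P(next=Cloudy) = Σᵢ P(now=i)×P(i→Cloudy)
= 1/7×2/9 + 3/7×10/23 + 3/7×9/25
= 2/63 + 30/161 + 27/175 = 1927/5175

P = 1927/5175 ≈ 0.3724


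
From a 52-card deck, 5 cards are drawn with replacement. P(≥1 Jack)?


P(not a Jack) = 48/52 = 12/13
P(none in 5 draws) = (12/13)^5 = 248832/371293
P(≥1 Jack) = 1 - 248832/371293 = 122461/371293

P = 122461/371293 ≈ 32.98%


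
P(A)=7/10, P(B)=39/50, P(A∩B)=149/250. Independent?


P(A)×P(B) = 273/500
P(A∩B) = 149/250
Not equal → NOT independent

No, not independent


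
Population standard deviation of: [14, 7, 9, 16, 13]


Mean = 59/5
  (14-59/5)²=121/25
  (7-59/5)²=576/25
  (9-59/5)²=196/25
  (16-59/5)²=441/25
  (13-59/5)²=36/25
Σ(x-μ)² = 274/5
σ² = (274/5)/5 = 274/25

σ = √(274/25) ≈ 3.3106


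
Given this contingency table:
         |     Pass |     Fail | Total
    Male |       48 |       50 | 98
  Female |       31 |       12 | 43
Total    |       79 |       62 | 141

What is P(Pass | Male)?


P(Pass | Male) = 48/(48+50) = 48/98 = 24/49

P(Pass|Male) = 24/49 ≈ 48.98%


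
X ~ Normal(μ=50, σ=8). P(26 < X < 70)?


z₁=(26-50)/8=-3.0, z₂=(70-50)/8=2.5
P = Φ(2.5) - Φ(-3.0) = 0.993790 - 0.001350 = 0.992440 ≈ 0.9924

P(26 < X < 70) ≈ 0.9924


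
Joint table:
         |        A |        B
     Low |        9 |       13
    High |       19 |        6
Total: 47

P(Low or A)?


P(Low∨A) = P(Low) + P(A) - P(Low∧A)
= (22 + 28 - 9)/47 = 41/47

P = 41/47 ≈ 87.23%


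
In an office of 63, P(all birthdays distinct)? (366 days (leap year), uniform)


P(all different) = Π(366-i)/366 for i=0..62
= (366/366)×(365/366)×...×(304/366)
= 0.003452

P ≈ 0.0035 ≈ 0.35%


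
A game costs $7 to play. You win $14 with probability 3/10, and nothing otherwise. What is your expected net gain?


E[gain] = (14-7)×3/10 + (-7)×7/10
= 21/10 - 49/10 = -14/5

Expected net gain = $-14/5 ≈ $-2.80


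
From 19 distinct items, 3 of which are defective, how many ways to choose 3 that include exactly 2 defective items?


Choose 2 of the 3 defective items and 1 of the other 16 items:
C(3,2)×C(16,1) = 3×16 = 48

48


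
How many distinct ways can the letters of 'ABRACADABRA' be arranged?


Letters: 11, freq: {'A': 5, 'B': 2, 'R': 2, 'C': 1, 'D': 1}
11!/(5!×2!×2!×1!×1!) = 39916800/480 = 83160

83160


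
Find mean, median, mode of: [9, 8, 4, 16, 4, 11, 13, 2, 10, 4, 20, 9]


Sorted: [2, 4, 4, 4, 8, 9, 9, 10, 11, 13, 16, 20]
Mean = 110/12 = 55/6
Median = 9
Freq: {9: 2, 8: 1, 4: 3, 16: 1, 11: 1, 13: 1, 2: 1, 10: 1, 20: 1}
Mode: [4]

Mean=55/6, Median=9, Mode=4


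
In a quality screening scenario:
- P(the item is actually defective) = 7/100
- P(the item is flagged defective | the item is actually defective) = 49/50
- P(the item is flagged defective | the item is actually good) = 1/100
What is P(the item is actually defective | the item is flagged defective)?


Using Bayes' theorem:
P(A|B) = P(B|A)·P(A) / P(B)

P(the item is flagged defective) = 49/50 × 7/100 + 1/100 × 93/100
= 343/5000 + 93/10000 = 779/10000

P(the item is actually defective|the item is flagged defective) = (343/5000) / (779/10000) = 686/779

P(the item is actually defective|the item is flagged defective) = 686/779 ≈ 88.06%


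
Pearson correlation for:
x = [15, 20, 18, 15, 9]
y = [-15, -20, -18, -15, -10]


n=5, Σx=77, Σy=-78, Σxy=-1264, Σx²=1255, Σy²=1274
r = (5×(-1264) - 77×(-78))/√((5×1255 - 77²)(5×1274 - (-78)²))
= -314/√(346×286) = -314/√98956 ≈ -314/314.5727 ≈ -0.9982

r ≈ -0.9982


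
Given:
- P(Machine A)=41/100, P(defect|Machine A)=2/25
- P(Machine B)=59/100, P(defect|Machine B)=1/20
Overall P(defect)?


P(B) = Σ P(B|Aᵢ)×P(Aᵢ)
  2/25×41/100 = 41/1250
  1/20×59/100 = 59/2000
Sum = 623/10000

P(defect) = 623/10000 ≈ 6.23%


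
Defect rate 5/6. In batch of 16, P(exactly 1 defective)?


Binomial: P(X=1) = C(16,1)×p^1×(1-p)^15
= 16 × 5/6 × 1/470184984576 = 5/176319369216

P(X=1) = 5/176319369216 ≈ 0.00%


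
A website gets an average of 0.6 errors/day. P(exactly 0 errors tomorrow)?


Poisson(λ=0.6): P(X=0) = e^(-λ)×λ^k/k!
= e^(-0.6) × 0.6^0 / 0!
≈ 0.5488116361 × 1 / 1 ≈ 0.548812

P(X=0) ≈ 0.548812 ≈ 54.88%


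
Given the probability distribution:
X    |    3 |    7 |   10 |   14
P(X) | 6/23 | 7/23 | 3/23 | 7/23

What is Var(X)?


E[X] = 195/23
E[X²] = 2069/23
Var(X) = E[X²] - (E[X])² = 2069/23 - 38025/529 = 9562/529

Var(X) = 9562/529 ≈ 18.0756


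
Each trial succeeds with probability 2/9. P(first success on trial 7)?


Geometric: P(X=7) = (1-p)^(k-1)×p = (7/9)^6×2/9 = 235298/4782969

P(X=7) = 235298/4782969 ≈ 4.92%


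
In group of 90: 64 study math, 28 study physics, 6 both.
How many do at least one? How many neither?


|A∪B| = 64+28-6 = 86
Neither = 90-86 = 4

At least one: 86; Neither: 4


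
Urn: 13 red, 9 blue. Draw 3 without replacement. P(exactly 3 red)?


Hypergeometric: C(13,3)×C(9,0)/C(22,3)
= 286×1/1540 = 13/70

P(X=3) = 13/70 ≈ 18.57%


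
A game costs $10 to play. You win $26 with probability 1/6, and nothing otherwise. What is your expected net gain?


E[gain] = (26-10)×1/6 + (-10)×5/6
= 8/3 - 25/3 = -17/3

Expected net gain = $-17/3 ≈ $-5.67
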